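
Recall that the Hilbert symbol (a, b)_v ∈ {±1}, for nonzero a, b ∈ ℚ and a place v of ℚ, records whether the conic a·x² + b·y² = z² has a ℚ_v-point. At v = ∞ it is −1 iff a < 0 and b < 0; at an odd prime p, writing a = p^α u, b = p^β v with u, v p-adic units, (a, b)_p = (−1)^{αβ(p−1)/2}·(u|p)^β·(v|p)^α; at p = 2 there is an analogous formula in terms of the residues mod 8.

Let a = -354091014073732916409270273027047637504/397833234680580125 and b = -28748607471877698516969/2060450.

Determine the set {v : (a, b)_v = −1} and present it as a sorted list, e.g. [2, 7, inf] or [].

[5, inf]

Mod squares: a ≡ -334970, b ≡ -2. Check v ∈ {∞, 2, 3, 5, 7, 11, 13, 17, 19, 23, 29, 37, 41, 43}.
v=3: a=3^16·(≡1), b=3^8·(≡1) mod 3; (1|3)=+1, (1|3)=+1; (−1)^{16·8·1}·(+1)^8·(+1)^16 = +1.
v=2: v_2(a)=9, v_2(b)=-1; units ≡ 3, 7 (mod 8); ε·ε+αω+βω = 1·1+9·0+-1·1 ≡ 0  ⇒  (a,b)_2 = +1.
v=43: a=43^3·(≡21), b=43^2·(≡9) mod 43; (21|43)=+1, (9|43)=+1; (−1)^{3·2·21}·(+1)^2·(+1)^3 = +1.
v=23: a=23^4·(≡8), b=23^2·(≡10) mod 23; (8|23)=+1, (10|23)=-1; (−1)^{4·2·11}·(+1)^2·(-1)^4 = +1.
v=37: a=37^-4·(≡27), b=37^0·(≡5) mod 37; (27|37)=+1, (5|37)=-1; (−1)^{-4·0·18}·(+1)^0·(-1)^-4 = +1.
v=19: a=19^5·(≡12), b=19^4·(≡16) mod 19; (12|19)=-1, (16|19)=+1; (−1)^{5·4·9}·(-1)^4·(+1)^5 = +1.
v=∞: -334970 < 0 and -2 < 0  ⇒  (a,b)_∞ = -1.
v=7: a=7^-4·(≡2), b=7^-2·(≡3) mod 7; (2|7)=+1, (3|7)=-1; (−1)^{-4·-2·3}·(+1)^-2·(-1)^-4 = +1.
v=17: a=17^2·(≡16), b=17^0·(≡2) mod 17; (16|17)=+1, (2|17)=+1; (−1)^{2·0·8}·(+1)^0·(+1)^2 = +1.
v=29: a=29^-4·(≡20), b=29^-2·(≡26) mod 29; (20|29)=+1, (26|29)=-1; (−1)^{-4·-2·14}·(+1)^-2·(-1)^-4 = +1.
v=5: a=5^-3·(≡1), b=5^-2·(≡2) mod 5; (1|5)=+1, (2|5)=-1; (−1)^{-3·-2·2}·(+1)^-2·(-1)^-3 = -1.
v=41: a=41^3·(≡35), b=41^2·(≡39) mod 41; (35|41)=-1, (39|41)=+1; (−1)^{3·2·20}·(-1)^2·(+1)^3 = +1.
v=13: a=13^0·(≡10), b=13^2·(≡2) mod 13; (10|13)=+1, (2|13)=-1; (−1)^{0·2·6}·(+1)^2·(-1)^0 = +1.
v=11: a=11^4·(≡8), b=11^2·(≡4) mod 11; (8|11)=-1, (4|11)=+1; (−1)^{4·2·5}·(-1)^2·(+1)^4 = +1.
|Ram(-334970, -2)| = 2, even; anisotropic at {5, ∞}.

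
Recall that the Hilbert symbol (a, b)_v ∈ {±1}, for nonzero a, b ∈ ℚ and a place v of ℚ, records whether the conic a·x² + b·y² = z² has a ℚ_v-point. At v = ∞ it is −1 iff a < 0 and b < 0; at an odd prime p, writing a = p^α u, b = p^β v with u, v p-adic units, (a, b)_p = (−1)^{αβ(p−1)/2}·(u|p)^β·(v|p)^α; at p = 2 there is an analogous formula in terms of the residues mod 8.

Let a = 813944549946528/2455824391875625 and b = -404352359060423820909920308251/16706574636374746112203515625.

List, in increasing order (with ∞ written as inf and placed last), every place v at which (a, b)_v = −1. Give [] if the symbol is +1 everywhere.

(a, b) ≡ (58058, -13299) mod (ℚ^×)²; places V = {2, 3, 5, 7, 11, 13, 17, 19, 23, 29, 31, ∞}.
(a,b)_19: α=-6, u≡3; β=-10, v≡11 (mod 19); (3|19)=-1, (11|19)=+1; sign (−1)^0·-1^-10·+1^-6 = +1.
(a,b)_3: α=4, u≡2; β=9, v≡1 (mod 3); (2|3)=-1, (1|3)=+1; sign (−1)^0·-1^9·+1^4 = -1.
(a,b)_17: α=-4, u≡14; β=-8, v≡7 (mod 17); (14|17)=-1, (7|17)=-1; sign (−1)^0·-1^-8·-1^-4 = +1.
(a,b)_2: α=5, β=0; u≡5, v≡5 (mod 8); ε(u)ε(v)=0·0, αω(v)=5·1, βω(u)=0·1; sum ≡ 1  ⇒  -1.
(a,b)_11: α=3, u≡5; β=5, v≡5 (mod 11); (5|11)=+1, (5|11)=+1; sign (−1)^1·+1^5·+1^3 = -1.
(a,b)_∞: sgn(58058)=+, sgn(-13299)=−, so +1.
(a,b)_23: α=2, u≡13; β=4, v≡3 (mod 23); (13|23)=+1, (3|23)=+1; sign (−1)^0·+1^4·+1^2 = +1.
(a,b)_31: α=0, u≡26; β=3, v≡1 (mod 31); (26|31)=-1, (1|31)=+1; sign (−1)^0·-1^3·+1^0 = -1.
(a,b)_29: α=1, u≡24; β=2, v≡8 (mod 29); (24|29)=+1, (8|29)=-1; sign (−1)^0·+1^2·-1^1 = -1.
(a,b)_7: α=1, u≡6; β=2, v≡2 (mod 7); (6|7)=-1, (2|7)=+1; sign (−1)^0·-1^2·+1^1 = +1.
(a,b)_5: α=-4, u≡3; β=-8, v≡4 (mod 5); (3|5)=-1, (4|5)=+1; sign (−1)^0·-1^-8·+1^-4 = +1.
(a,b)_13: α=3, u≡8; β=5, v≡1 (mod 13); (8|13)=-1, (1|13)=+1; sign (−1)^0·-1^5·+1^3 = -1.
Ram(58058, -13299) = {2, 3, 11, 13, 29, 31}; no ℚ_2-point on the conic.

[2, 3, 11, 13, 29, 31]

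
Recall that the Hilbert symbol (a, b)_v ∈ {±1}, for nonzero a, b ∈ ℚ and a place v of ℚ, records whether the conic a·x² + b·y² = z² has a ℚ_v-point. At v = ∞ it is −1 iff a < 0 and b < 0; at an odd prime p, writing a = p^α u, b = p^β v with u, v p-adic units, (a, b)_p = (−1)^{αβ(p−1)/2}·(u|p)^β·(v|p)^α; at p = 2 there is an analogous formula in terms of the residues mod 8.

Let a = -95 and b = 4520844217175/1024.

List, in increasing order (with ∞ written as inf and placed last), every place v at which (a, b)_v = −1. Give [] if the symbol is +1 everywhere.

(a, b) ≡ (-95, 1733303) mod (ℚ^×)²; places V = {2, 5, 11, 13, 17, 19, 23, 31, ∞}.
(a,b)_17: α=0, u≡7; β=3, v≡12 (mod 17); (7|17)=-1, (12|17)=-1; sign (−1)^0·-1^3·-1^0 = -1.
(a,b)_23: α=0, u≡20; β=1, v≡6 (mod 23); (20|23)=-1, (6|23)=+1; sign (−1)^0·-1^1·+1^0 = -1.
(a,b)_∞: sgn(-95)=−, sgn(1733303)=+, so +1.
(a,b)_11: α=0, u≡4; β=1, v≡3 (mod 11); (4|11)=+1, (3|11)=+1; sign (−1)^0·+1^1·+1^0 = +1.
(a,b)_13: α=0, u≡9; β=1, v≡4 (mod 13); (9|13)=+1, (4|13)=+1; sign (−1)^0·+1^1·+1^0 = +1.
(a,b)_2: α=0, β=-10; u≡1, v≡7 (mod 8); ε(u)ε(v)=0·1, αω(v)=0·0, βω(u)=-10·0; sum ≡ 0  ⇒  +1.
(a,b)_31: α=0, u≡29; β=1, v≡25 (mod 31); (29|31)=-1, (25|31)=+1; sign (−1)^0·-1^1·+1^0 = -1.
(a,b)_5: α=1, u≡1; β=2, v≡3 (mod 5); (1|5)=+1, (3|5)=-1; sign (−1)^0·+1^2·-1^1 = -1.
(a,b)_19: α=1, u≡14; β=2, v≡6 (mod 19); (14|19)=-1, (6|19)=+1; sign (−1)^0·-1^2·+1^1 = +1.
(-95, 1733303 / ℚ) ramifies at {5, 17, 23, 31}: a division algebra.

[5, 17, 23, 31]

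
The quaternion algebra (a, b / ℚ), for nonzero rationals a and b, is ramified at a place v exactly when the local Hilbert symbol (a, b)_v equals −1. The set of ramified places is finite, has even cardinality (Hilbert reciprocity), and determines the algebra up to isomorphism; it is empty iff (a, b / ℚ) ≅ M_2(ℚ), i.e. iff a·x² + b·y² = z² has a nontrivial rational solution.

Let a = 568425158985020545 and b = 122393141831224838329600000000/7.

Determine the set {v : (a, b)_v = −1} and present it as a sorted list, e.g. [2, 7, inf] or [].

[5, 7, 13, 19, 29, 31]

(a, b) ≡ (145, 1983163) mod (ℚ^×)²; places V = {2, 5, 7, 13, 17, 19, 29, 31, 37, ∞}.
(a,b)_17: α=2, u≡9; β=0, v≡6 (mod 17); (9|17)=+1, (6|17)=-1; sign (−1)^0·+1^0·-1^2 = +1.
(a,b)_29: α=1, u≡5; β=2, v≡26 (mod 29); (5|29)=+1, (26|29)=-1; sign (−1)^0·+1^2·-1^1 = -1.
(a,b)_37: α=2, u≡25; β=3, v≡15 (mod 37); (25|37)=+1, (15|37)=-1; sign (−1)^0·+1^3·-1^2 = +1.
(a,b)_∞: sgn(145)=+, sgn(1983163)=+, so +1.
(a,b)_5: α=1, u≡4; β=8, v≡3 (mod 5); (4|5)=+1, (3|5)=-1; sign (−1)^0·+1^8·-1^1 = -1.
(a,b)_13: α=4, u≡7; β=3, v≡4 (mod 13); (7|13)=-1, (4|13)=+1; sign (−1)^0·-1^3·+1^4 = -1.
(a,b)_7: α=0, u≡5; β=-1, v≡5 (mod 7); (5|7)=-1, (5|7)=-1; sign (−1)^0·-1^-1·-1^0 = -1.
(a,b)_31: α=2, u≡6; β=3, v≡16 (mod 31); (6|31)=-1, (16|31)=+1; sign (−1)^0·-1^3·+1^2 = -1.
(a,b)_2: α=0, β=14; u≡1, v≡3 (mod 8); ε(u)ε(v)=0·1, αω(v)=0·1, βω(u)=14·0; sum ≡ 0  ⇒  +1.
(a,b)_19: α=2, u≡3; β=3, v≡13 (mod 19); (3|19)=-1, (13|19)=-1; sign (−1)^0·-1^3·-1^2 = -1.
(145, 1983163 / ℚ) ramifies at {5, 7, 13, 19, 29, 31}: a division algebra.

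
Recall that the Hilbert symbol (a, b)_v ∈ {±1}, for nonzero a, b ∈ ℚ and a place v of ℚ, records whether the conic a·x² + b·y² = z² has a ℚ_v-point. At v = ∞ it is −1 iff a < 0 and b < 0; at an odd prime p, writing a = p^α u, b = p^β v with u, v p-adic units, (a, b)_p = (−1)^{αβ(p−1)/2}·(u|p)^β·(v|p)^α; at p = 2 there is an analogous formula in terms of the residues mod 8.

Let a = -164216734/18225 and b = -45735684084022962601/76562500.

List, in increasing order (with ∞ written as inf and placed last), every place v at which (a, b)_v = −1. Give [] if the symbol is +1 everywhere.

[29, inf]

Mod squares: a ≡ -454894, b ≡ -9889. Check v ∈ {∞, 2, 3, 5, 7, 11, 13, 19, 23, 29, 31}.
v=5: a=5^-2·(≡4), b=5^-8·(≡4) mod 5; (4|5)=+1, (4|5)=+1; (−1)^{-2·-8·2}·(+1)^-8·(+1)^-2 = +1.
v=7: a=7^0·(≡1), b=7^-2·(≡1) mod 7; (1|7)=+1, (1|7)=+1; (−1)^{0·-2·3}·(+1)^-2·(+1)^0 = +1.
v=31: a=31^1·(≡1), b=31^3·(≡17) mod 31; (1|31)=+1, (17|31)=-1; (−1)^{1·3·15}·(+1)^3·(-1)^1 = +1.
v=29: a=29^1·(≡3), b=29^3·(≡6) mod 29; (3|29)=-1, (6|29)=+1; (−1)^{1·3·14}·(-1)^3·(+1)^1 = -1.
v=∞: -454894 < 0 and -9889 < 0  ⇒  (a,b)_∞ = -1.
v=11: a=11^1·(≡6), b=11^3·(≡3) mod 11; (6|11)=-1, (3|11)=+1; (−1)^{1·3·5}·(-1)^3·(+1)^1 = +1.
v=2: v_2(a)=1, v_2(b)=-2; units ≡ 1, 7 (mod 8); ε·ε+αω+βω = 0·1+1·0+-2·0 ≡ 0  ⇒  (a,b)_2 = +1.
v=19: a=19^2·(≡1), b=19^0·(≡10) mod 19; (1|19)=+1, (10|19)=-1; (−1)^{2·0·9}·(+1)^0·(-1)^2 = +1.
v=23: a=23^1·(≡1), b=23^4·(≡1) mod 23; (1|23)=+1, (1|23)=+1; (−1)^{1·4·11}·(+1)^4·(+1)^1 = +1.
v=13: a=13^0·(≡6), b=13^2·(≡10) mod 13; (6|13)=-1, (10|13)=+1; (−1)^{0·2·6}·(-1)^2·(+1)^0 = +1.
v=3: a=3^-6·(≡2), b=3^0·(≡2) mod 3; (2|3)=-1, (2|3)=-1; (−1)^{-6·0·1}·(-1)^0·(-1)^-6 = +1.
(-454894, -9889 / ℚ) ramifies at {29, ∞}: a division algebra.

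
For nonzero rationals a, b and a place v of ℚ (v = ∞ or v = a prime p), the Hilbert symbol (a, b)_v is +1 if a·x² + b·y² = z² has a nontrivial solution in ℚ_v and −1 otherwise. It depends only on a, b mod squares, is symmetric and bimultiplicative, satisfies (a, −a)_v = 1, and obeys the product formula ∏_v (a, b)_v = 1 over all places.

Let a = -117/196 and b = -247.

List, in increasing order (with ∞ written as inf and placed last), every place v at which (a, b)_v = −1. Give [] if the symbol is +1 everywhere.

(a, b) ≡ (-13, -247) mod (ℚ^×)²; places V = {2, 3, 7, 13, 19, ∞}.
(a,b)_19: α=0, u≡9; β=1, v≡6 (mod 19); (9|19)=+1, (6|19)=+1; sign (−1)^0·+1^1·+1^0 = +1.
(a,b)_2: α=-2, β=0; u≡3, v≡1 (mod 8); ε(u)ε(v)=1·0, αω(v)=-2·0, βω(u)=0·1; sum ≡ 0  ⇒  +1.
(a,b)_3: α=2, u≡2; β=0, v≡2 (mod 3); (2|3)=-1, (2|3)=-1; sign (−1)^0·-1^0·-1^2 = +1.
(a,b)_7: α=-2, u≡4; β=0, v≡5 (mod 7); (4|7)=+1, (5|7)=-1; sign (−1)^0·+1^0·-1^-2 = +1.
(a,b)_∞: sgn(-13)=−, sgn(-247)=−, so -1.
(a,b)_13: α=1, u≡4; β=1, v≡7 (mod 13); (4|13)=+1, (7|13)=-1; sign (−1)^0·+1^1·-1^1 = -1.
|Ram(-13, -247)| = 2, even; anisotropic at {13, ∞}.

[13, inf]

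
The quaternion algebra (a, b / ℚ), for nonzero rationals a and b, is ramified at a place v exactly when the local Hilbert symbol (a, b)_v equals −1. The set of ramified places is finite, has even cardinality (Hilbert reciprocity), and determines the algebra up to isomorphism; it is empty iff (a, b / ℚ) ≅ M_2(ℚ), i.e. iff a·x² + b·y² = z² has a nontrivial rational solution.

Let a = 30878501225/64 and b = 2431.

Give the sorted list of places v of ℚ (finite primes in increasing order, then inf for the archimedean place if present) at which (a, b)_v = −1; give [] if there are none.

Mod squares: a ≡ 209, b ≡ 2431. Check v ∈ {∞, 2, 5, 11, 13, 17, 19}.
v=13: a=13^2·(≡12), b=13^1·(≡5) mod 13; (12|13)=+1, (5|13)=-1; (−1)^{2·1·6}·(+1)^1·(-1)^2 = +1.
v=2: v_2(a)=-6, v_2(b)=0; units ≡ 1, 7 (mod 8); ε·ε+αω+βω = 0·1+-6·0+0·0 ≡ 0  ⇒  (a,b)_2 = +1.
v=11: a=11^3·(≡10), b=11^1·(≡1) mod 11; (10|11)=-1, (1|11)=+1; (−1)^{3·1·5}·(-1)^1·(+1)^3 = +1.
v=19: a=19^1·(≡4), b=19^0·(≡18) mod 19; (4|19)=+1, (18|19)=-1; (−1)^{1·0·9}·(+1)^0·(-1)^1 = -1.
v=5: a=5^2·(≡1), b=5^0·(≡1) mod 5; (1|5)=+1, (1|5)=+1; (−1)^{2·0·2}·(+1)^0·(+1)^2 = +1.
v=∞: 209 > 0 and 2431 > 0  ⇒  (a,b)_∞ = +1.
v=17: a=17^2·(≡3), b=17^1·(≡7) mod 17; (3|17)=-1, (7|17)=-1; (−1)^{2·1·8}·(-1)^1·(-1)^2 = -1.
(209, 2431 / ℚ) ramifies at {17, 19}: a division algebra.

[17, 19]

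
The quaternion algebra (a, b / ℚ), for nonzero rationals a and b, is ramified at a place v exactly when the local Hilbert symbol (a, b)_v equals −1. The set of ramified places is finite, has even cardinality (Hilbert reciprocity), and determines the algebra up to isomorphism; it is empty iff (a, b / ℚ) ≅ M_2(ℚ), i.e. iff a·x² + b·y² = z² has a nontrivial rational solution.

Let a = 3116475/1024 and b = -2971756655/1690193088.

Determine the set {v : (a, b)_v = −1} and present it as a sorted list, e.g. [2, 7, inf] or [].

[2, 19]

(a, b) ≡ (19, -285) mod (ℚ^×)²; places V = {2, 3, 5, 7, 17, 19, 23, 43, 47, ∞}.
(a,b)_2: α=-10, β=-6; u≡3, v≡3 (mod 8); ε(u)ε(v)=1·1, αω(v)=-10·1, βω(u)=-6·1; sum ≡ 1  ⇒  -1.
(a,b)_17: α=0, u≡13; β=2, v≡1 (mod 17); (13|17)=+1, (1|17)=+1; sign (−1)^0·+1^2·+1^0 = +1.
(a,b)_43: α=0, u≡26; β=-2, v≡17 (mod 43); (26|43)=-1, (17|43)=+1; sign (−1)^0·-1^-2·+1^0 = +1.
(a,b)_∞: sgn(19)=+, sgn(-285)=−, so +1.
(a,b)_19: α=1, u≡1; β=1, v≡17 (mod 19); (1|19)=+1, (17|19)=+1; sign (−1)^1·+1^1·+1^1 = -1.
(a,b)_5: α=2, u≡1; β=1, v≡3 (mod 5); (1|5)=+1, (3|5)=-1; sign (−1)^0·+1^1·-1^2 = +1.
(a,b)_47: α=0, u≡33; β=2, v≡11 (mod 47); (33|47)=-1, (11|47)=-1; sign (−1)^0·-1^2·-1^0 = +1.
(a,b)_3: α=8, u≡1; β=-3, v≡1 (mod 3); (1|3)=+1, (1|3)=+1; sign (−1)^0·+1^-3·+1^8 = +1.
(a,b)_7: α=0, u≡6; β=2, v≡1 (mod 7); (6|7)=-1, (1|7)=+1; sign (−1)^0·-1^2·+1^0 = +1.
(a,b)_23: α=0, u≡19; β=-2, v≡11 (mod 23); (19|23)=-1, (11|23)=-1; sign (−1)^0·-1^-2·-1^0 = +1.
Ram(19, -285) = {2, 19}; no ℚ_2-point on the conic.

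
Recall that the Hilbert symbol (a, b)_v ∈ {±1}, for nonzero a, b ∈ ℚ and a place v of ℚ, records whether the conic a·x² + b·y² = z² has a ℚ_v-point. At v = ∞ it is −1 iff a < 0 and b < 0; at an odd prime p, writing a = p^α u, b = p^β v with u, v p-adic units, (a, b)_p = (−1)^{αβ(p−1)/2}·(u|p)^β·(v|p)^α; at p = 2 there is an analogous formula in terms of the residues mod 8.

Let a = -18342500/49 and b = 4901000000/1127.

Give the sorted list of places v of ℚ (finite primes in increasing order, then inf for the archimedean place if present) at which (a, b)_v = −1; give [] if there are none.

[2, 11, 23, 29]

(a, b) ≡ (-7337, 667) mod (ℚ^×)²; places V = {2, 5, 7, 11, 13, 23, 29, ∞}.
(a,b)_23: α=1, u≡16; β=-1, v≡4 (mod 23); (16|23)=+1, (4|23)=+1; sign (−1)^1·+1^-1·+1^1 = -1.
(a,b)_∞: sgn(-7337)=−, sgn(667)=+, so +1.
(a,b)_5: α=4, u≡3; β=6, v≡2 (mod 5); (3|5)=-1, (2|5)=-1; sign (−1)^0·-1^6·-1^4 = +1.
(a,b)_13: α=0, u≡11; β=2, v≡9 (mod 13); (11|13)=-1, (9|13)=+1; sign (−1)^0·-1^2·+1^0 = +1.
(a,b)_2: α=2, β=6; u≡7, v≡3 (mod 8); ε(u)ε(v)=1·1, αω(v)=2·1, βω(u)=6·0; sum ≡ 1  ⇒  -1.
(a,b)_29: α=1, u≡14; β=1, v≡13 (mod 29); (14|29)=-1, (13|29)=+1; sign (−1)^0·-1^1·+1^1 = -1.
(a,b)_11: α=1, u≡9; β=0, v≡10 (mod 11); (9|11)=+1, (10|11)=-1; sign (−1)^0·+1^0·-1^1 = -1.
(a,b)_7: α=-2, u≡6; β=-2, v≡4 (mod 7); (6|7)=-1, (4|7)=+1; sign (−1)^0·-1^-2·+1^-2 = +1.
(-7337, 667 / ℚ) ramifies at {2, 11, 23, 29}: a division algebra.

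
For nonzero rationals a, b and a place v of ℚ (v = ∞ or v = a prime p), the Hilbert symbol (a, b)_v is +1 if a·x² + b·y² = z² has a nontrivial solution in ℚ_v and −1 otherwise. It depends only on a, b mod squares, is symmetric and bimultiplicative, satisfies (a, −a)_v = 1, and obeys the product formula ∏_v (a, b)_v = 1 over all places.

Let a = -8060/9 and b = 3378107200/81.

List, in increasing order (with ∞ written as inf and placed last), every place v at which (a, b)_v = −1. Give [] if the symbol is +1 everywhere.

(a, b) ≡ (-2015, 13) mod (ℚ^×)²; places V = {2, 3, 5, 13, 31, ∞}.
(a,b)_31: α=1, u≡9; β=2, v≡27 (mod 31); (9|31)=+1, (27|31)=-1; sign (−1)^0·+1^2·-1^1 = -1.
(a,b)_∞: sgn(-2015)=−, sgn(13)=+, so +1.
(a,b)_13: α=1, u≡12; β=3, v≡4 (mod 13); (12|13)=+1, (4|13)=+1; sign (−1)^0·+1^3·+1^1 = +1.
(a,b)_2: α=2, β=6; u≡1, v≡5 (mod 8); ε(u)ε(v)=0·0, αω(v)=2·1, βω(u)=6·0; sum ≡ 0  ⇒  +1.
(a,b)_5: α=1, u≡2; β=2, v≡3 (mod 5); (2|5)=-1, (3|5)=-1; sign (−1)^0·-1^2·-1^1 = -1.
(a,b)_3: α=-2, u≡1; β=-4, v≡1 (mod 3); (1|3)=+1, (1|3)=+1; sign (−1)^0·+1^-4·+1^-2 = +1.
(-2015, 13 / ℚ) ramifies at {5, 31}: a division algebra.

[5, 31]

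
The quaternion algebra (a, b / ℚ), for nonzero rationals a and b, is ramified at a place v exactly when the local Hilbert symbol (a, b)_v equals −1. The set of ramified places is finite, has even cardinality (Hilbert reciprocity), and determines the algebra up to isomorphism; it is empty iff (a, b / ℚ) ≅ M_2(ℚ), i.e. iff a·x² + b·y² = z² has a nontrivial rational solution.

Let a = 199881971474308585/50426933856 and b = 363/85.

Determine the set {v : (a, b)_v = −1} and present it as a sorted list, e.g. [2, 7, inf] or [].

Mod squares: a ≡ 2310, b ≡ 255. Check v ∈ {∞, 2, 3, 5, 7, 11, 13, 17, 19, 41, 43, 53}.
v=19: a=19^2·(≡9), b=19^0·(≡15) mod 19; (9|19)=+1, (15|19)=-1; (−1)^{2·0·9}·(+1)^0·(-1)^2 = +1.
v=17: a=17^2·(≡1), b=17^-1·(≡8) mod 17; (1|17)=+1, (8|17)=+1; (−1)^{2·-1·8}·(+1)^-1·(+1)^2 = +1.
v=7: a=7^1·(≡1), b=7^0·(≡6) mod 7; (1|7)=+1, (6|7)=-1; (−1)^{1·0·3}·(+1)^0·(-1)^1 = -1.
v=∞: 2310 > 0 and 255 > 0  ⇒  (a,b)_∞ = +1.
v=11: a=11^7·(≡9), b=11^2·(≡10) mod 11; (9|11)=+1, (10|11)=-1; (−1)^{7·2·5}·(+1)^2·(-1)^7 = -1.
v=3: a=3^-1·(≡2), b=3^1·(≡1) mod 3; (2|3)=-1, (1|3)=+1; (−1)^{-1·1·1}·(-1)^1·(+1)^-1 = +1.
v=41: a=41^-2·(≡6), b=41^0·(≡39) mod 41; (6|41)=-1, (39|41)=+1; (−1)^{-2·0·20}·(-1)^0·(+1)^-2 = +1.
v=53: a=53^2·(≡41), b=53^0·(≡13) mod 53; (41|53)=-1, (13|53)=+1; (−1)^{2·0·26}·(-1)^0·(+1)^2 = +1.
v=5: a=5^1·(≡2), b=5^-1·(≡4) mod 5; (2|5)=-1, (4|5)=+1; (−1)^{1·-1·2}·(-1)^-1·(+1)^1 = -1.
v=2: v_2(a)=-5, v_2(b)=0; units ≡ 3, 7 (mod 8); ε·ε+αω+βω = 1·1+-5·0+0·1 ≡ 1  ⇒  (a,b)_2 = -1.
v=13: a=13^-2·(≡9), b=13^0·(≡11) mod 13; (9|13)=+1, (11|13)=-1; (−1)^{-2·0·6}·(+1)^0·(-1)^-2 = +1.
v=43: a=43^-2·(≡16), b=43^0·(≡24) mod 43; (16|43)=+1, (24|43)=+1; (−1)^{-2·0·21}·(+1)^0·(+1)^-2 = +1.
Ram(2310, 255) = {2, 5, 7, 11}; no ℚ_2-point on the conic.

[2, 5, 7, 11]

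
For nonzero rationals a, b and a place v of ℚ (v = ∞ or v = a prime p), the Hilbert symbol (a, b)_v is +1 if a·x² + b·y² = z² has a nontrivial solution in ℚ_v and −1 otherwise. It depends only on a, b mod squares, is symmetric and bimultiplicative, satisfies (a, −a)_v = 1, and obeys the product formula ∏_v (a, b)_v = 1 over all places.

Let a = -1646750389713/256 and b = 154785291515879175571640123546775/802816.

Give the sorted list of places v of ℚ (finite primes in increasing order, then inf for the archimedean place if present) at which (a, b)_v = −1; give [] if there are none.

[2, 3, 13, 43]

(a, b) ≡ (-48633, 759) mod (ℚ^×)²; places V = {2, 3, 5, 7, 11, 13, 23, 29, 31, 43, ∞}.
(a,b)_43: α=1, u≡27; β=2, v≡8 (mod 43); (27|43)=-1, (8|43)=-1; sign (−1)^0·-1^2·-1^1 = -1.
(a,b)_5: α=0, u≡2; β=2, v≡1 (mod 5); (2|5)=-1, (1|5)=+1; sign (−1)^0·-1^2·+1^0 = +1.
(a,b)_7: α=0, u≡3; β=-2, v≡5 (mod 7); (3|7)=-1, (5|7)=-1; sign (−1)^0·-1^-2·-1^0 = +1.
(a,b)_3: α=1, u≡1; β=3, v≡1 (mod 3); (1|3)=+1, (1|3)=+1; sign (−1)^1·+1^3·+1^1 = -1.
(a,b)_∞: sgn(-48633)=−, sgn(759)=+, so +1.
(a,b)_2: α=-8, β=-14; u≡7, v≡7 (mod 8); ε(u)ε(v)=1·1, αω(v)=-8·0, βω(u)=-14·0; sum ≡ 1  ⇒  -1.
(a,b)_23: α=4, u≡1; β=11, v≡14 (mod 23); (1|23)=+1, (14|23)=-1; sign (−1)^0·+1^11·-1^4 = +1.
(a,b)_11: α=2, u≡3; β=5, v≡1 (mod 11); (3|11)=+1, (1|11)=+1; sign (−1)^0·+1^5·+1^2 = +1.
(a,b)_31: α=0, u≡22; β=2, v≡21 (mod 31); (22|31)=-1, (21|31)=-1; sign (−1)^0·-1^2·-1^0 = +1.
(a,b)_29: α=1, u≡16; β=2, v≡4 (mod 29); (16|29)=+1, (4|29)=+1; sign (−1)^0·+1^2·+1^1 = +1.
(a,b)_13: α=1, u≡4; β=0, v≡2 (mod 13); (4|13)=+1, (2|13)=-1; sign (−1)^0·+1^0·-1^1 = -1.
|Ram(-48633, 759)| = 4, even; anisotropic at {2, 3, 13, 43}.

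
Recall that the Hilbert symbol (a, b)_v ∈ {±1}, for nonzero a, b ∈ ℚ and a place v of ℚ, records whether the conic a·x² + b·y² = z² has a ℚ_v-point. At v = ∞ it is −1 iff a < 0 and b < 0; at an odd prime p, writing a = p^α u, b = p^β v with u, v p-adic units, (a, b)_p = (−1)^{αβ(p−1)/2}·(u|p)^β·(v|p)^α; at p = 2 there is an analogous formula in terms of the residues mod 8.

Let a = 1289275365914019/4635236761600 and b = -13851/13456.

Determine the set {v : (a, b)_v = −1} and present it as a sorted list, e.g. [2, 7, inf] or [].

Mod squares: a ≡ 51, b ≡ -19. Check v ∈ {∞, 2, 3, 5, 11, 17, 19, 29}.
v=3: a=3^15·(≡2), b=3^6·(≡2) mod 3; (2|3)=-1, (2|3)=-1; (−1)^{15·6·1}·(-1)^6·(-1)^15 = -1.
v=17: a=17^1·(≡12), b=17^0·(≡8) mod 17; (12|17)=-1, (8|17)=+1; (−1)^{1·0·8}·(-1)^0·(+1)^1 = +1.
v=19: a=19^2·(≡18), b=19^1·(≡3) mod 19; (18|19)=-1, (3|19)=-1; (−1)^{2·1·9}·(-1)^1·(-1)^2 = -1.
v=29: a=29^-4·(≡7), b=29^-2·(≡17) mod 29; (7|29)=+1, (17|29)=-1; (−1)^{-4·-2·14}·(+1)^-2·(-1)^-4 = +1.
v=∞: 51 > 0 and -19 < 0  ⇒  (a,b)_∞ = +1.
v=5: a=5^-2·(≡1), b=5^0·(≡4) mod 5; (1|5)=+1, (4|5)=+1; (−1)^{-2·0·2}·(+1)^0·(+1)^-2 = +1.
v=11: a=11^4·(≡2), b=11^0·(≡3) mod 11; (2|11)=-1, (3|11)=+1; (−1)^{4·0·5}·(-1)^0·(+1)^4 = +1.
v=2: v_2(a)=-18, v_2(b)=-4; units ≡ 3, 5 (mod 8); ε·ε+αω+βω = 1·0+-18·1+-4·1 ≡ 0  ⇒  (a,b)_2 = +1.
Ram(51, -19) = {3, 19}; no ℚ_3-point on the conic.

[3, 19]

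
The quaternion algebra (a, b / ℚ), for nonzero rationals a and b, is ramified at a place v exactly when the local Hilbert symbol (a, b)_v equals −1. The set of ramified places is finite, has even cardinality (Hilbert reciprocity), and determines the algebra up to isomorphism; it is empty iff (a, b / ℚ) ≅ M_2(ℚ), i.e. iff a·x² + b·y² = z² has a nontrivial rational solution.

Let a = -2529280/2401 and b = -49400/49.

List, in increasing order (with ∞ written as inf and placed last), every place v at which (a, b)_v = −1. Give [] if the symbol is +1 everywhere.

Mod squares: a ≡ -2470, b ≡ -494. Check v ∈ {∞, 2, 5, 7, 13, 19}.
v=2: v_2(a)=11, v_2(b)=3; units ≡ 5, 1 (mod 8); ε·ε+αω+βω = 0·0+11·0+3·1 ≡ 1  ⇒  (a,b)_2 = -1.
v=5: a=5^1·(≡4), b=5^2·(≡1) mod 5; (4|5)=+1, (1|5)=+1; (−1)^{1·2·2}·(+1)^2·(+1)^1 = +1.
v=∞: -2470 < 0 and -494 < 0  ⇒  (a,b)_∞ = -1.
v=19: a=19^1·(≡10), b=19^1·(≡2) mod 19; (10|19)=-1, (2|19)=-1; (−1)^{1·1·9}·(-1)^1·(-1)^1 = -1.
v=7: a=7^-4·(≡2), b=7^-2·(≡6) mod 7; (2|7)=+1, (6|7)=-1; (−1)^{-4·-2·3}·(+1)^-2·(-1)^-4 = +1.
v=13: a=13^1·(≡7), b=13^1·(≡10) mod 13; (7|13)=-1, (10|13)=+1; (−1)^{1·1·6}·(-1)^1·(+1)^1 = -1.
Ram(-2470, -494) = {2, 13, 19, ∞}; no ℚ_2-point on the conic.

[2, 13, 19, inf]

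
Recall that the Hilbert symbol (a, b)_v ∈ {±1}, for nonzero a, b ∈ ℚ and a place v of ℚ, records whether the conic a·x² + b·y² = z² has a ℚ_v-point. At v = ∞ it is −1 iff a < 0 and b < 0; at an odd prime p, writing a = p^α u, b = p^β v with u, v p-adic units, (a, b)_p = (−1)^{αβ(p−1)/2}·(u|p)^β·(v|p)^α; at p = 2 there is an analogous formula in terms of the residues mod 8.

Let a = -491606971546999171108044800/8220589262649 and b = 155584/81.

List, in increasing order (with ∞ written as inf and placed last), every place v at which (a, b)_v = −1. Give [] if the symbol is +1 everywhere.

[11, 31]

(a, b) ≡ (-81158, 2431) mod (ℚ^×)²; places V = {2, 3, 5, 7, 11, 13, 17, 19, 23, 31, 37, ∞}.
(a,b)_17: α=3, u≡3; β=1, v≡7 (mod 17); (3|17)=-1, (7|17)=-1; sign (−1)^0·-1^1·-1^3 = +1.
(a,b)_11: α=3, u≡1; β=1, v≡5 (mod 11); (1|11)=+1, (5|11)=+1; sign (−1)^1·+1^1·+1^3 = -1.
(a,b)_13: α=6, u≡1; β=1, v≡7 (mod 13); (1|13)=+1, (7|13)=-1; sign (−1)^0·+1^1·-1^6 = +1.
(a,b)_5: α=2, u≡2; β=0, v≡4 (mod 5); (2|5)=-1, (4|5)=+1; sign (−1)^0·-1^0·+1^2 = +1.
(a,b)_37: α=2, u≡8; β=0, v≡21 (mod 37); (8|37)=-1, (21|37)=+1; sign (−1)^0·-1^0·+1^2 = +1.
(a,b)_23: α=-2, u≡18; β=0, v≡1 (mod 23); (18|23)=+1, (1|23)=+1; sign (−1)^0·+1^0·+1^-2 = +1.
(a,b)_2: α=21, β=6; u≡5, v≡7 (mod 8); ε(u)ε(v)=0·1, αω(v)=21·0, βω(u)=6·1; sum ≡ 0  ⇒  +1.
(a,b)_19: α=-2, u≡8; β=0, v≡10 (mod 19); (8|19)=-1, (10|19)=-1; sign (−1)^0·-1^0·-1^-2 = +1.
(a,b)_31: α=1, u≡6; β=0, v≡3 (mod 31); (6|31)=-1, (3|31)=-1; sign (−1)^0·-1^0·-1^1 = -1.
(a,b)_3: α=-16, u≡1; β=-4, v≡1 (mod 3); (1|3)=+1, (1|3)=+1; sign (−1)^0·+1^-4·+1^-16 = +1.
(a,b)_∞: sgn(-81158)=−, sgn(2431)=+, so +1.
(a,b)_7: α=1, u≡6; β=0, v≡4 (mod 7); (6|7)=-1, (4|7)=+1; sign (−1)^0·-1^0·+1^1 = +1.
|Ram(-81158, 2431)| = 2, even; anisotropic at {11, 31}.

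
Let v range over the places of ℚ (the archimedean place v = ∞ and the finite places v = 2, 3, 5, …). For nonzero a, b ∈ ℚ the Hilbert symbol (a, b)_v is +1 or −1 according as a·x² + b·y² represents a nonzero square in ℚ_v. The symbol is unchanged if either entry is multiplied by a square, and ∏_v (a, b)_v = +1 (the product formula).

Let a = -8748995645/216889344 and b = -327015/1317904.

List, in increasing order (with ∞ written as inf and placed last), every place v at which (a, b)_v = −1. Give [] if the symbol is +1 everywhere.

[5, 23, 29, inf]

Mod squares: a ≡ -2007670, b ≡ -215. Check v ∈ {∞, 2, 3, 5, 7, 13, 19, 23, 29, 41, 43}.
v=2: v_2(a)=-11, v_2(b)=-4; units ≡ 5, 1 (mod 8); ε·ε+αω+βω = 0·0+-11·0+-4·1 ≡ 0  ⇒  (a,b)_2 = +1.
v=23: a=23^1·(≡6), b=23^0·(≡17) mod 23; (6|23)=+1, (17|23)=-1; (−1)^{1·0·11}·(+1)^0·(-1)^1 = -1.
v=3: a=3^-2·(≡2), b=3^2·(≡1) mod 3; (2|3)=-1, (1|3)=+1; (−1)^{-2·2·1}·(-1)^2·(+1)^-2 = +1.
v=29: a=29^1·(≡23), b=29^0·(≡11) mod 29; (23|29)=+1, (11|29)=-1; (−1)^{1·0·14}·(+1)^0·(-1)^1 = -1.
v=∞: -2007670 < 0 and -215 < 0  ⇒  (a,b)_∞ = -1.
v=13: a=13^2·(≡5), b=13^2·(≡5) mod 13; (5|13)=-1, (5|13)=-1; (−1)^{2·2·6}·(-1)^2·(-1)^2 = +1.
v=7: a=7^-1·(≡2), b=7^-2·(≡2) mod 7; (2|7)=+1, (2|7)=+1; (−1)^{-1·-2·3}·(+1)^-2·(+1)^-1 = +1.
v=5: a=5^1·(≡4), b=5^1·(≡3) mod 5; (4|5)=+1, (3|5)=-1; (−1)^{1·1·2}·(+1)^1·(-1)^1 = -1.
v=19: a=19^2·(≡2), b=19^0·(≡10) mod 19; (2|19)=-1, (10|19)=-1; (−1)^{2·0·9}·(-1)^0·(-1)^2 = +1.
v=43: a=43^1·(≡2), b=43^1·(≡41) mod 43; (2|43)=-1, (41|43)=+1; (−1)^{1·1·21}·(-1)^1·(+1)^1 = +1.
v=41: a=41^-2·(≡23), b=41^-2·(≡33) mod 41; (23|41)=+1, (33|41)=+1; (−1)^{-2·-2·20}·(+1)^-2·(+1)^-2 = +1.
Ram(-2007670, -215) = {5, 23, 29, ∞}; no ℚ_5-point on the conic.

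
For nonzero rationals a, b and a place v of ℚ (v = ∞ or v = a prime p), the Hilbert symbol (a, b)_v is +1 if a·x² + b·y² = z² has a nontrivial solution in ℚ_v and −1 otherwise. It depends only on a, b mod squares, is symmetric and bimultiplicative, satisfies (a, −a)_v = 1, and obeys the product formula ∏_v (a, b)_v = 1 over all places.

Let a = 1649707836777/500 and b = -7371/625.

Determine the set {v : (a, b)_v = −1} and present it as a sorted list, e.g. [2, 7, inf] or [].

[3, 11]

Mod squares: a ≡ 165, b ≡ -91. Check v ∈ {∞, 2, 3, 5, 7, 11, 13}.
v=∞: 165 > 0 and -91 < 0  ⇒  (a,b)_∞ = +1.
v=7: a=7^4·(≡4), b=7^1·(≡2) mod 7; (4|7)=+1, (2|7)=+1; (−1)^{4·1·3}·(+1)^1·(+1)^4 = +1.
v=11: a=11^1·(≡5), b=11^0·(≡6) mod 11; (5|11)=+1, (6|11)=-1; (−1)^{1·0·5}·(+1)^0·(-1)^1 = -1.
v=3: a=3^7·(≡1), b=3^4·(≡2) mod 3; (1|3)=+1, (2|3)=-1; (−1)^{7·4·1}·(+1)^4·(-1)^7 = -1.
v=2: v_2(a)=-2, v_2(b)=0; units ≡ 5, 5 (mod 8); ε·ε+αω+βω = 0·0+-2·1+0·1 ≡ 0  ⇒  (a,b)_2 = +1.
v=5: a=5^-3·(≡3), b=5^-4·(≡4) mod 5; (3|5)=-1, (4|5)=+1; (−1)^{-3·-4·2}·(-1)^-4·(+1)^-3 = +1.
v=13: a=13^4·(≡4), b=13^1·(≡5) mod 13; (4|13)=+1, (5|13)=-1; (−1)^{4·1·6}·(+1)^1·(-1)^4 = +1.
Ram(165, -91) = {3, 11}; no ℚ_3-point on the conic.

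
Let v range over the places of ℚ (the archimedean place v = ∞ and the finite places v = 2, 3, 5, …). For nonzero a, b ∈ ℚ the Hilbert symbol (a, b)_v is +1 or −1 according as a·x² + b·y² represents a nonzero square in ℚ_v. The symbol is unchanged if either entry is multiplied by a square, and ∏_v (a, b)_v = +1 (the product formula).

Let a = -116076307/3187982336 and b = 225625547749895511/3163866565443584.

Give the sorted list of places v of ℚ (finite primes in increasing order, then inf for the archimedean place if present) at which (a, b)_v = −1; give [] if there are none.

(a, b) ≡ (-473, 1453440549) mod (ℚ^×)²; places V = {2, 3, 7, 11, 13, 19, 31, 37, 43, 47, 53, ∞}.
(a,b)_11: α=-1, u≡1; β=-1, v≡4 (mod 11); (1|11)=+1, (4|11)=+1; sign (−1)^1·+1^-1·+1^-1 = -1.
(a,b)_2: α=-14, β=-22; u≡7, v≡5 (mod 8); ε(u)ε(v)=1·0, αω(v)=-14·1, βω(u)=-22·0; sum ≡ 0  ⇒  +1.
(a,b)_47: α=0, u≡33; β=1, v≡1 (mod 47); (33|47)=-1, (1|47)=+1; sign (−1)^0·-1^1·+1^0 = -1.
(a,b)_∞: sgn(-473)=−, sgn(1453440549)=+, so +1.
(a,b)_13: α=0, u≡5; β=-4, v≡5 (mod 13); (5|13)=-1, (5|13)=-1; sign (−1)^0·-1^-4·-1^0 = +1.
(a,b)_19: α=-2, u≡8; β=1, v≡8 (mod 19); (8|19)=-1, (8|19)=-1; sign (−1)^0·-1^1·-1^-2 = -1.
(a,b)_43: α=1, u≡12; β=3, v≡33 (mod 43); (12|43)=-1, (33|43)=-1; sign (−1)^1·-1^3·-1^1 = -1.
(a,b)_53: α=2, u≡47; β=0, v≡33 (mod 53); (47|53)=+1, (33|53)=-1; sign (−1)^0·+1^0·-1^2 = +1.
(a,b)_7: α=-2, u≡3; β=-4, v≡1 (mod 7); (3|7)=-1, (1|7)=+1; sign (−1)^0·-1^-4·+1^-2 = +1.
(a,b)_37: α=0, u≡2; β=1, v≡5 (mod 37); (2|37)=-1, (5|37)=-1; sign (−1)^0·-1^1·-1^0 = -1.
(a,b)_3: α=0, u≡1; β=1, v≡1 (mod 3); (1|3)=+1, (1|3)=+1; sign (−1)^0·+1^1·+1^0 = +1.
(a,b)_31: α=2, u≡26; β=5, v≡28 (mod 31); (26|31)=-1, (28|31)=+1; sign (−1)^0·-1^5·+1^2 = -1.
|Ram(-473, 1453440549)| = 6, even; anisotropic at {11, 19, 31, 37, 43, 47}.

[11, 19, 31, 37, 43, 47]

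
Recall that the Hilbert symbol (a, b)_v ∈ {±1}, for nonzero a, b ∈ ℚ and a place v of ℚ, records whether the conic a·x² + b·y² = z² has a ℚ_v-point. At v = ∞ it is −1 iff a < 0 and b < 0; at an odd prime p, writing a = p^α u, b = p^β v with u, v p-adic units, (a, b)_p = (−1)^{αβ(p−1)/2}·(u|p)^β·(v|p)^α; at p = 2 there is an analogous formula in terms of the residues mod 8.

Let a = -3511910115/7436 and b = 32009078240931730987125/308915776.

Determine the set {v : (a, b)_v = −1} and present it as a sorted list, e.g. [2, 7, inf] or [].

Mod squares: a ≡ -385, b ≡ 165. Check v ∈ {∞, 2, 3, 5, 7, 11, 13, 53}.
v=5: a=5^1·(≡2), b=5^3·(≡2) mod 5; (2|5)=-1, (2|5)=-1; (−1)^{1·3·2}·(-1)^3·(-1)^1 = +1.
v=13: a=13^-2·(≡8), b=13^-6·(≡1) mod 13; (8|13)=-1, (1|13)=+1; (−1)^{-2·-6·6}·(-1)^-6·(+1)^-2 = +1.
v=7: a=7^3·(≡2), b=7^2·(≡2) mod 7; (2|7)=+1, (2|7)=+1; (−1)^{3·2·3}·(+1)^2·(+1)^3 = +1.
v=11: a=11^-1·(≡9), b=11^3·(≡3) mod 11; (9|11)=+1, (3|11)=+1; (−1)^{-1·3·5}·(+1)^3·(+1)^-1 = -1.
v=3: a=3^6·(≡2), b=3^11·(≡1) mod 3; (2|3)=-1, (1|3)=+1; (−1)^{6·11·1}·(-1)^11·(+1)^6 = -1.
v=53: a=53^2·(≡32), b=53^6·(≡28) mod 53; (32|53)=-1, (28|53)=+1; (−1)^{2·6·26}·(-1)^6·(+1)^2 = +1.
v=∞: -385 < 0 and 165 > 0  ⇒  (a,b)_∞ = +1.
v=2: v_2(a)=-2, v_2(b)=-6; units ≡ 7, 5 (mod 8); ε·ε+αω+βω = 1·0+-2·1+-6·0 ≡ 0  ⇒  (a,b)_2 = +1.
|Ram(-385, 165)| = 2, even; anisotropic at {3, 11}.

[3, 11]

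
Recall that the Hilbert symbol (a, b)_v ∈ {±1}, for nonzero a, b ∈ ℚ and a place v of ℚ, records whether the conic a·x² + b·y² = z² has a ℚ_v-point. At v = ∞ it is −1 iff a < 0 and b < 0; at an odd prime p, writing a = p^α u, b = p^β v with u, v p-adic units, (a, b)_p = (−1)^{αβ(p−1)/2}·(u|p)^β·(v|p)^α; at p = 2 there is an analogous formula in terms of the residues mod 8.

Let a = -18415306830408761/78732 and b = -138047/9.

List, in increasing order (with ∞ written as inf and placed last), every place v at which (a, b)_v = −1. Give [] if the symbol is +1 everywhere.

(a, b) ≡ (-59163, -138047) mod (ℚ^×)²; places V = {2, 3, 7, 13, 37, 41, ∞}.
(a,b)_2: α=-2, β=0; u≡5, v≡1 (mod 8); ε(u)ε(v)=0·0, αω(v)=-2·0, βω(u)=0·1; sum ≡ 0  ⇒  +1.
(a,b)_37: α=3, u≡29; β=1, v≡13 (mod 37); (29|37)=-1, (13|37)=-1; sign (−1)^0·-1^1·-1^3 = +1.
(a,b)_3: α=-9, u≡1; β=-2, v≡1 (mod 3); (1|3)=+1, (1|3)=+1; sign (−1)^0·+1^-2·+1^-9 = +1.
(a,b)_7: α=4, u≡2; β=1, v≡6 (mod 7); (2|7)=+1, (6|7)=-1; sign (−1)^0·+1^1·-1^4 = +1.
(a,b)_13: α=3, u≡1; β=1, v≡6 (mod 13); (1|13)=+1, (6|13)=-1; sign (−1)^0·+1^1·-1^3 = -1.
(a,b)_∞: sgn(-59163)=−, sgn(-138047)=−, so -1.
(a,b)_41: α=3, u≡33; β=1, v≡4 (mod 41); (33|41)=+1, (4|41)=+1; sign (−1)^0·+1^1·+1^3 = +1.
Ram(-59163, -138047) = {13, ∞}; no ℚ_13-point on the conic.

[13, inf]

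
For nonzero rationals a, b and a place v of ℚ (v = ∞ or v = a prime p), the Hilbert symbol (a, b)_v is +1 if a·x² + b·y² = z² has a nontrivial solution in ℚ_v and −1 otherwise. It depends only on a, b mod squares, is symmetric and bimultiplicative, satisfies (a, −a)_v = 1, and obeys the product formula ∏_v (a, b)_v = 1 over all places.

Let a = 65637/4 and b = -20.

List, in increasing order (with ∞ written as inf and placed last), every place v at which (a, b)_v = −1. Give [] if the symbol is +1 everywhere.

(a, b) ≡ (7293, -5) mod (ℚ^×)²; places V = {2, 3, 5, 11, 13, 17, ∞}.
(a,b)_∞: sgn(7293)=+, sgn(-5)=−, so +1.
(a,b)_5: α=0, u≡3; β=1, v≡1 (mod 5); (3|5)=-1, (1|5)=+1; sign (−1)^0·-1^1·+1^0 = -1.
(a,b)_2: α=-2, β=2; u≡5, v≡3 (mod 8); ε(u)ε(v)=0·1, αω(v)=-2·1, βω(u)=2·1; sum ≡ 0  ⇒  +1.
(a,b)_17: α=1, u≡9; β=0, v≡14 (mod 17); (9|17)=+1, (14|17)=-1; sign (−1)^0·+1^0·-1^1 = -1.
(a,b)_13: α=1, u≡11; β=0, v≡6 (mod 13); (11|13)=-1, (6|13)=-1; sign (−1)^0·-1^0·-1^1 = -1.
(a,b)_3: α=3, u≡1; β=0, v≡1 (mod 3); (1|3)=+1, (1|3)=+1; sign (−1)^0·+1^0·+1^3 = +1.
(a,b)_11: α=1, u≡4; β=0, v≡2 (mod 11); (4|11)=+1, (2|11)=-1; sign (−1)^0·+1^0·-1^1 = -1.
Ram(7293, -5) = {5, 11, 13, 17}; no ℚ_5-point on the conic.

[5, 11, 13, 17]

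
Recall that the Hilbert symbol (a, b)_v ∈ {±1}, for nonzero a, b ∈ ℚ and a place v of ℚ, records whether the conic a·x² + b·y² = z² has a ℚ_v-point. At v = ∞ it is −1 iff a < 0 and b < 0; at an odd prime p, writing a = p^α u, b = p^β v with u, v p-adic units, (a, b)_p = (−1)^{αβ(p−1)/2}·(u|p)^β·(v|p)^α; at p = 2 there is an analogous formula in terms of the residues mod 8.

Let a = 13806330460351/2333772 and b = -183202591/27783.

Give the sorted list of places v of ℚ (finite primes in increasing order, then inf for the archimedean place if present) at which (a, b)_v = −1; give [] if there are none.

[3, 7]

(a, b) ≡ (7293, -217) mod (ℚ^×)²; places V = {2, 3, 7, 11, 13, 17, 31, ∞}.
(a,b)_11: α=3, u≡4; β=2, v≡3 (mod 11); (4|11)=+1, (3|11)=+1; sign (−1)^0·+1^2·+1^3 = +1.
(a,b)_13: α=3, u≡8; β=2, v≡9 (mod 13); (8|13)=-1, (9|13)=+1; sign (−1)^0·-1^2·+1^3 = +1.
(a,b)_2: α=-2, β=0; u≡5, v≡7 (mod 8); ε(u)ε(v)=0·1, αω(v)=-2·0, βω(u)=0·1; sum ≡ 0  ⇒  +1.
(a,b)_17: α=3, u≡15; β=2, v≡9 (mod 17); (15|17)=+1, (9|17)=+1; sign (−1)^0·+1^2·+1^3 = +1.
(a,b)_7: α=-4, u≡5; β=-3, v≡4 (mod 7); (5|7)=-1, (4|7)=+1; sign (−1)^0·-1^-3·+1^-4 = -1.
(a,b)_3: α=-5, u≡1; β=-4, v≡2 (mod 3); (1|3)=+1, (2|3)=-1; sign (−1)^0·+1^-4·-1^-5 = -1.
(a,b)_∞: sgn(7293)=+, sgn(-217)=−, so +1.
(a,b)_31: α=2, u≡4; β=1, v≡29 (mod 31); (4|31)=+1, (29|31)=-1; sign (−1)^0·+1^1·-1^2 = +1.
(7293, -217 / ℚ) ramifies at {3, 7}: a division algebra.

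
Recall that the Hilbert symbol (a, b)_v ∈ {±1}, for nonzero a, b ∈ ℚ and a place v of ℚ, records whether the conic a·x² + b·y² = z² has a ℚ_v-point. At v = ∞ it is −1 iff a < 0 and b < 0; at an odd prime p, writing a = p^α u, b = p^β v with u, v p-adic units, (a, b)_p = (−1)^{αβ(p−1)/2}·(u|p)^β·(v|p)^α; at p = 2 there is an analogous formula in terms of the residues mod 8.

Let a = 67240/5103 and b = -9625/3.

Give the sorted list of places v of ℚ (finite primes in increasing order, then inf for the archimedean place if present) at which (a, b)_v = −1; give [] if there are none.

(a, b) ≡ (70, -1155) mod (ℚ^×)²; places V = {2, 3, 5, 7, 11, 41, ∞}.
(a,b)_5: α=1, u≡1; β=3, v≡1 (mod 5); (1|5)=+1, (1|5)=+1; sign (−1)^0·+1^3·+1^1 = +1.
(a,b)_7: α=-1, u≡5; β=1, v≡6 (mod 7); (5|7)=-1, (6|7)=-1; sign (−1)^1·-1^1·-1^-1 = -1.
(a,b)_∞: sgn(70)=+, sgn(-1155)=−, so +1.
(a,b)_11: α=0, u≡3; β=1, v≡9 (mod 11); (3|11)=+1, (9|11)=+1; sign (−1)^0·+1^1·+1^0 = +1.
(a,b)_41: α=2, u≡28; β=0, v≡17 (mod 41); (28|41)=-1, (17|41)=-1; sign (−1)^0·-1^0·-1^2 = +1.
(a,b)_3: α=-6, u≡1; β=-1, v≡2 (mod 3); (1|3)=+1, (2|3)=-1; sign (−1)^0·+1^-1·-1^-6 = +1.
(a,b)_2: α=3, β=0; u≡3, v≡5 (mod 8); ε(u)ε(v)=1·0, αω(v)=3·1, βω(u)=0·1; sum ≡ 1  ⇒  -1.
Ram(70, -1155) = {2, 7}; no ℚ_2-point on the conic.

[2, 7]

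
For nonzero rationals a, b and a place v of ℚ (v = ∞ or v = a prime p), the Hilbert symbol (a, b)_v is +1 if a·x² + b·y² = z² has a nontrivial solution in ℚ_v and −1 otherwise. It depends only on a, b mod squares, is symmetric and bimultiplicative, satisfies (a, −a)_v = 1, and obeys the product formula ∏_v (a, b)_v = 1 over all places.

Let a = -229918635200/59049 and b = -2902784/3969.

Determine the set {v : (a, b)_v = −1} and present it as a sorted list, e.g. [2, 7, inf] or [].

[23, inf]

Mod squares: a ≡ -323, b ≡ -11339. Check v ∈ {∞, 2, 3, 5, 7, 17, 19, 23, 29}.
v=5: a=5^2·(≡3), b=5^0·(≡4) mod 5; (3|5)=-1, (4|5)=+1; (−1)^{2·0·2}·(-1)^0·(+1)^2 = +1.
v=3: a=3^-10·(≡1), b=3^-4·(≡1) mod 3; (1|3)=+1, (1|3)=+1; (−1)^{-10·-4·1}·(+1)^-4·(+1)^-10 = +1.
v=2: v_2(a)=6, v_2(b)=8; units ≡ 5, 5 (mod 8); ε·ε+αω+βω = 0·0+6·1+8·1 ≡ 0  ⇒  (a,b)_2 = +1.
v=7: a=7^0·(≡3), b=7^-2·(≡1) mod 7; (3|7)=-1, (1|7)=+1; (−1)^{0·-2·3}·(-1)^-2·(+1)^0 = +1.
v=19: a=19^1·(≡2), b=19^0·(≡1) mod 19; (2|19)=-1, (1|19)=+1; (−1)^{1·0·9}·(-1)^0·(+1)^1 = +1.
v=∞: -323 < 0 and -11339 < 0  ⇒  (a,b)_∞ = -1.
v=29: a=29^2·(≡1), b=29^1·(≡26) mod 29; (1|29)=+1, (26|29)=-1; (−1)^{2·1·14}·(+1)^1·(-1)^2 = +1.
v=17: a=17^1·(≡9), b=17^1·(≡8) mod 17; (9|17)=+1, (8|17)=+1; (−1)^{1·1·8}·(+1)^1·(+1)^1 = +1.
v=23: a=23^2·(≡22), b=23^1·(≡3) mod 23; (22|23)=-1, (3|23)=+1; (−1)^{2·1·11}·(-1)^1·(+1)^2 = -1.
Ram(-323, -11339) = {23, ∞}; no ℚ_23-point on the conic.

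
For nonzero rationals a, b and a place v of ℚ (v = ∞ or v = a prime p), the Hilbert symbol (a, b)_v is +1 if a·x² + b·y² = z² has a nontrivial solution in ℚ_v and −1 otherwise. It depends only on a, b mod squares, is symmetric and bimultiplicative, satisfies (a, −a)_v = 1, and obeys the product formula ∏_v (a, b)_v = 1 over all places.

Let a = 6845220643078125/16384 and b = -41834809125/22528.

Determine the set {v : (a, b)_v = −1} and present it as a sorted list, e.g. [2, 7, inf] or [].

Mod squares: a ≡ 77, b ≡ -1870. Check v ∈ {∞, 2, 3, 5, 7, 11, 17, 29}.
v=∞: 77 > 0 and -1870 < 0  ⇒  (a,b)_∞ = +1.
v=2: v_2(a)=-14, v_2(b)=-11; units ≡ 5, 1 (mod 8); ε·ε+αω+βω = 0·0+-14·0+-11·1 ≡ 1  ⇒  (a,b)_2 = -1.
v=5: a=5^6·(≡3), b=5^3·(≡4) mod 5; (3|5)=-1, (4|5)=+1; (−1)^{6·3·2}·(-1)^3·(+1)^6 = -1.
v=17: a=17^4·(≡8), b=17^3·(≡13) mod 17; (8|17)=+1, (13|17)=+1; (−1)^{4·3·8}·(+1)^3·(+1)^4 = +1.
v=29: a=29^2·(≡12), b=29^2·(≡27) mod 29; (12|29)=-1, (27|29)=-1; (−1)^{2·2·14}·(-1)^2·(-1)^2 = +1.
v=11: a=11^1·(≡6), b=11^-1·(≡6) mod 11; (6|11)=-1, (6|11)=-1; (−1)^{1·-1·5}·(-1)^-1·(-1)^1 = -1.
v=7: a=7^1·(≡2), b=7^0·(≡5) mod 7; (2|7)=+1, (5|7)=-1; (−1)^{1·0·3}·(+1)^0·(-1)^1 = -1.
v=3: a=3^4·(≡2), b=3^4·(≡2) mod 3; (2|3)=-1, (2|3)=-1; (−1)^{4·4·1}·(-1)^4·(-1)^4 = +1.
Ram(77, -1870) = {2, 5, 7, 11}; no ℚ_2-point on the conic.

[2, 5, 7, 11]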